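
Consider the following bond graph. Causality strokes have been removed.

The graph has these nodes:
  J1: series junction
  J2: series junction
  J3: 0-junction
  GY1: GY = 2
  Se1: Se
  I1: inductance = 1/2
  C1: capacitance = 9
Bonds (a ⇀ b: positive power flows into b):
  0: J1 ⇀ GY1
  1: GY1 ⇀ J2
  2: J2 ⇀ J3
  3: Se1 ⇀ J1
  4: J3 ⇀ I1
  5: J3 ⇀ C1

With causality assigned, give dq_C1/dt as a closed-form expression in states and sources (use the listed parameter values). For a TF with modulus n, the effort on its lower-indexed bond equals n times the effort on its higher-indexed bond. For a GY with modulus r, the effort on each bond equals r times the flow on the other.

dq_C1/dt = E_Se1/2 - 2*p_I1

#3 stroke at J1  (Se1 fixes effort; stroke away)
#0 stroke at GY1  (J1: last free bond brings flow in)
#1 stroke at GY1  (GY1: gyrator matches bond 0)
#2 stroke at J2  (J2 flow already set via bond 1)
#4 stroke at I1  (prefer integral on I1)
#5 stroke at J3  (J3: last free bond brings effort in)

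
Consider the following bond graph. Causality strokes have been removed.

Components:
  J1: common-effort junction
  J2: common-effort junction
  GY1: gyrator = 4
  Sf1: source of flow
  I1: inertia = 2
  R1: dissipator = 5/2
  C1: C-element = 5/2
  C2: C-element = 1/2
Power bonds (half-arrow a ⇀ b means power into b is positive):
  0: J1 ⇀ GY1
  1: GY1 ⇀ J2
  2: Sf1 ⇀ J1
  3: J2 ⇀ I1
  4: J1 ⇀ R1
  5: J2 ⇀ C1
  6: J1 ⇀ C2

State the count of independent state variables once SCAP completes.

bond 2 stroke→Sf1  (Sf1 fixes flow; stroke at Sf1)
bond 3 stroke→I1  (I1 outputs flow p/I1)
bond 5 stroke→J2  (prefer integral on C1)
bond 1 stroke→GY1  (J2 effort already set via bond 5)
bond 0 stroke→GY1  (GY GY1: same side as bond 1)
bond 6 stroke→J1  (C2: C, integral causality)
bond 4 stroke→R1  (common-e at J1 fixed by 6)

3  (C1, C2, I1 all integral)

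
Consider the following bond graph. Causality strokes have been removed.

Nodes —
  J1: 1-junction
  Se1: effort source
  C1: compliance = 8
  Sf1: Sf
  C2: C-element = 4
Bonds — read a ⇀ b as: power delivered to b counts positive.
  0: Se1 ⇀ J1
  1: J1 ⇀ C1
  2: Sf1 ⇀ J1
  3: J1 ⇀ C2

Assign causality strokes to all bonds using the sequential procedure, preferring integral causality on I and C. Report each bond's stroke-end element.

bond 0 |J1  (Se1 (Se) sets effort on bond)
bond 2 |Sf1  (Sf1 fixes flow; stroke at Sf1)
bond 1 |J1  (common-f at J1 fixed by 2)
bond 3 |J1  (1-jn J1 has f-setter on 2)

bond 0 stroke→J1
bond 1 stroke→J1
bond 2 stroke→Sf1
bond 3 stroke→J1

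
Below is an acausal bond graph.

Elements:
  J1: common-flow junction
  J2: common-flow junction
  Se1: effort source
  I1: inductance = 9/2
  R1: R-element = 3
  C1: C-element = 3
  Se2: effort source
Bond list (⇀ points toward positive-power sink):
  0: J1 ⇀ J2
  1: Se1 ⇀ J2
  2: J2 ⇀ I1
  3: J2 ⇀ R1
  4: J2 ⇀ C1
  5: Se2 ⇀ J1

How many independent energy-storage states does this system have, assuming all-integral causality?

2  (C1, I1 all integral)

β1 |J2  (Se1: effort source, stroke at far end)
β5 |J1  (source Se2 imposes e)
β0 |J2  (J1: last free bond brings flow in)
β2 |I1  (prefer integral on I1)
β3 |J2  (J2: bond 2 brought flow, rest push out)
β4 |J2  (1-jn J2 has f-setter on 2)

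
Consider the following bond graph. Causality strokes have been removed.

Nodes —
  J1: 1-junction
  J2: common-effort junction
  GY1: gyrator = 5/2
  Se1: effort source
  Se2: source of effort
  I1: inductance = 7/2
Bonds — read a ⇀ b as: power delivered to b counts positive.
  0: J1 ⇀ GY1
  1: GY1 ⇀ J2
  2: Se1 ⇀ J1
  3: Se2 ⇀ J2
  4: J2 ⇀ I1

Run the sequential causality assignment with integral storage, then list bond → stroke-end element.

#0 stroke at GY1
#1 stroke at GY1
#2 stroke at J1
#3 stroke at J2
#4 stroke at I1

b2 stroke at J1  (Se1 (Se) sets effort on bond)
b3 stroke at J2  (Se2: effort source, stroke at far end)
b0 stroke at GY1  (J1 needs exactly one f-in)
b1 stroke at GY1  (J2: bond 3 brought effort, rest push out)
b4 stroke at I1  (common-e at J2 fixed by 3)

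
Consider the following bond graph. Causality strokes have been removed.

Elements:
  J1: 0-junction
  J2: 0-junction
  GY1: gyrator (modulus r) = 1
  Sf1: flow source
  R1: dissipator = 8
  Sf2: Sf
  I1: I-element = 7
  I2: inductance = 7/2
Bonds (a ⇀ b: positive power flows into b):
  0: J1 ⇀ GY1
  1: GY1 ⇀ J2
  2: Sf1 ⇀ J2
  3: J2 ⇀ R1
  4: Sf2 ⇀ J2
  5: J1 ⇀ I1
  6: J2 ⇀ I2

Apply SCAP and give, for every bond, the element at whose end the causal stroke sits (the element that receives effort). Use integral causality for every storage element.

b0 stroke at J1
b1 stroke at J2
b2 stroke at Sf1
b3 stroke at R1
b4 stroke at Sf2
b5 stroke at I1
b6 stroke at I2

β2 |Sf1  (Sf1 (Sf) sets flow on bond)
β4 |Sf2  (Sf2 (Sf) sets flow on bond)
β5 |I1  (I1 integral (f out))
β0 |J1  (only one effort-in slot at J1)
β1 |J2  (GY1 both-in/both-out from 0)
β3 |R1  (common-e at J2 fixed by 1)
β6 |I2  (J2: bond 1 brought effort, rest push out)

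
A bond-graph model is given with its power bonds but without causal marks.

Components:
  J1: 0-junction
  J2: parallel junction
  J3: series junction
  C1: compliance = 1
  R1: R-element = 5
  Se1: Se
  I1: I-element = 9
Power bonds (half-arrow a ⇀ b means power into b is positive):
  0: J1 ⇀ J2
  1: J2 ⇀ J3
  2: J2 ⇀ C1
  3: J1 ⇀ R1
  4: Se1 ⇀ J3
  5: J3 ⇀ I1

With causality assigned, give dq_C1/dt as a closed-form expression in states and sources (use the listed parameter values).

dq_C1/dt = -p_I1/9 - q_C1/5

b4 stroke at J3  (Se1: effort source, stroke at far end)
b2 stroke at J2  (C1 outputs effort q/C1)
b0 stroke at J1  (common-e at J2 fixed by 2)
b1 stroke at J3  (0-jn J2 has e-setter on 2)
b5 stroke at I1  (J3 needs exactly one f-in)
b3 stroke at R1  (J1: bond 0 brought effort, rest push out)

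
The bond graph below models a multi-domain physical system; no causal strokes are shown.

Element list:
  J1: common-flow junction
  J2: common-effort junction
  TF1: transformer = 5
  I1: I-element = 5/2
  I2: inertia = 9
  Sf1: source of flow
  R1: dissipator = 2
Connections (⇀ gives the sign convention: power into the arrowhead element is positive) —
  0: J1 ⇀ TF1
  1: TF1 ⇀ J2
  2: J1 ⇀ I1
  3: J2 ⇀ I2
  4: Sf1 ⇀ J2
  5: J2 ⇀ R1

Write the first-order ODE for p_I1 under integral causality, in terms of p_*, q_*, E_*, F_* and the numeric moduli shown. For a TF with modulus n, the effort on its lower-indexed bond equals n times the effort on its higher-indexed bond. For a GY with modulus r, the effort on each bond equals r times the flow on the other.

b4 |Sf1  (source Sf1 imposes f)
b2 |I1  (prefer integral on I1)
b0 |J1  (1-jn J1 has f-setter on 2)
b1 |TF1  (TF1: transformer flips bond 0)
b3 |I2  (prefer integral on I2)
b5 |J2  (only one effort-in slot at J2)

dp_I1/dt = -10*F_Sf1 - 20*p_I1 + 10*p_I2/9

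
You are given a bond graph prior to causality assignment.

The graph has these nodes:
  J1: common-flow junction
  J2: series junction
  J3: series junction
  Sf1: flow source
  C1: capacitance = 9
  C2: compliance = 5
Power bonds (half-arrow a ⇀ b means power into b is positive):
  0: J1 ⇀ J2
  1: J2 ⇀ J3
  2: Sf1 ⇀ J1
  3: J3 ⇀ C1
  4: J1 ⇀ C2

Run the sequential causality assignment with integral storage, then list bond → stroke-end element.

bond 0 →J1
bond 1 →J2
bond 2 →Sf1
bond 3 →J3
bond 4 →J1

b2 stroke→Sf1  (Sf1 (Sf) sets flow on bond)
b0 stroke→J1  (J1 flow already set via bond 2)
b4 stroke→J1  (1-jn J1 has f-setter on 2)
b1 stroke→J2  (common-f at J2 fixed by 0)
b3 stroke→J3  (1-jn J3 has f-setter on 1)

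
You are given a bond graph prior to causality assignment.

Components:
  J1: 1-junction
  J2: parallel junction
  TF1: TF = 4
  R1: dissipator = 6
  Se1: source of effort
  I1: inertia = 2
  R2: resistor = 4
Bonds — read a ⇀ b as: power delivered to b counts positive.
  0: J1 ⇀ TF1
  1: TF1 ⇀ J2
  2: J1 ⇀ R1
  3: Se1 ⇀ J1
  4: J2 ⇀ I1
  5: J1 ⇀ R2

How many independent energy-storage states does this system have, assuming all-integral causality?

1  (I1 all integral)

b3 →J1  (source Se1 imposes e)
b4 →I1  (prefer integral on I1)
b1 →J2  (closing 0-jn rule on J2)
b0 →TF1  (TF TF1: opposite of bond 1)
b2 →J1  (1-jn J1 has f-setter on 0)
b5 →J1  (J1: bond 0 brought flow, rest push out)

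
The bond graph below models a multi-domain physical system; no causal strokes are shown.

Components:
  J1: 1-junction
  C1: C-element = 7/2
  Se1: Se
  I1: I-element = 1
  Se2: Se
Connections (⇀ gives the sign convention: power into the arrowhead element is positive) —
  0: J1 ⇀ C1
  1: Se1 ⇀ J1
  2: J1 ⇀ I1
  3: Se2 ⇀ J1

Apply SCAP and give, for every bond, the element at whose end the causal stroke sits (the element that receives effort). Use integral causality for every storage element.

#1 stroke→J1  (Se1 fixes effort; stroke away)
#3 stroke→J1  (Se2: effort source, stroke at far end)
#0 stroke→J1  (C1 outputs effort q/C1)
#2 stroke→I1  (only one flow-in slot at J1)

bond 0 stroke at J1
bond 1 stroke at J1
bond 2 stroke at I1
bond 3 stroke at J1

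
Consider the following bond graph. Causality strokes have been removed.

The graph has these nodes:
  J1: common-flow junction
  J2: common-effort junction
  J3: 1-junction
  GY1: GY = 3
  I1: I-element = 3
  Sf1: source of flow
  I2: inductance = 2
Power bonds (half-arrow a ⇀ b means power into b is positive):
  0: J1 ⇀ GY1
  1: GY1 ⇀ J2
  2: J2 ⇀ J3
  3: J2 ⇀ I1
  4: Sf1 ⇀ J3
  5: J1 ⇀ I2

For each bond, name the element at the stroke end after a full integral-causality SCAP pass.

bond 4 stroke→Sf1  (Sf1 (Sf) sets flow on bond)
bond 2 stroke→J3  (1-jn J3 has f-setter on 4)
bond 3 stroke→I1  (prefer integral on I1)
bond 1 stroke→J2  (J2: last free bond brings effort in)
bond 0 stroke→J1  (GY1: gyrator matches bond 1)
bond 5 stroke→I2  (closing 1-jn rule on J1)

#0 |J1
#1 |J2
#2 |J3
#3 |I1
#4 |Sf1
#5 |I2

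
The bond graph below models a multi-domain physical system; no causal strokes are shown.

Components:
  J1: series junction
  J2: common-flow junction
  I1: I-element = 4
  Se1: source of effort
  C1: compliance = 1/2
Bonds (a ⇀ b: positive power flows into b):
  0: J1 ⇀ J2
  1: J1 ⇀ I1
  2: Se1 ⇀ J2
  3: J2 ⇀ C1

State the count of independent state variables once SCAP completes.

bond 2 stroke→J2  (Se1 (Se) sets effort on bond)
bond 1 stroke→I1  (prefer integral on I1)
bond 0 stroke→J1  (common-f at J1 fixed by 1)
bond 3 stroke→J2  (J2: bond 0 brought flow, rest push out)

2  (C1, I1 all integral)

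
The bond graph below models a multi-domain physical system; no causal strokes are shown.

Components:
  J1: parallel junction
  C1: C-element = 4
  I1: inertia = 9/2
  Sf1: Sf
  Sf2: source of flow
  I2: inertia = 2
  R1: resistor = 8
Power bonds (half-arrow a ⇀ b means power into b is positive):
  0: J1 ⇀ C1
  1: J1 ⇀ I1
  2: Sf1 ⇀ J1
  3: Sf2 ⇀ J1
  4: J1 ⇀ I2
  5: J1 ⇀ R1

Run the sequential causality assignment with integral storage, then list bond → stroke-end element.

bond 0 →J1
bond 1 →I1
bond 2 →Sf1
bond 3 →Sf2
bond 4 →I2
bond 5 →R1

bond 2 stroke at Sf1  (Sf1: flow source, stroke at near end)
bond 3 stroke at Sf2  (Sf2 (Sf) sets flow on bond)
bond 0 stroke at J1  (C1 outputs effort q/C1)
bond 1 stroke at I1  (J1: bond 0 brought effort, rest push out)
bond 4 stroke at I2  (0-jn J1 has e-setter on 0)
bond 5 stroke at R1  (J1: bond 0 brought effort, rest push out)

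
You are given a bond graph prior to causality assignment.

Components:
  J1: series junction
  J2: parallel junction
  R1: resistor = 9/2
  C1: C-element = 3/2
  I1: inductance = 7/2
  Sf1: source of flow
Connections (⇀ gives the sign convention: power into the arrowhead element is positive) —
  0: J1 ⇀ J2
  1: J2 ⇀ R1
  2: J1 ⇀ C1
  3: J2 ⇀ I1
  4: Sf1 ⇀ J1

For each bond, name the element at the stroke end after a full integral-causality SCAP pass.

β4 stroke at Sf1  (source Sf1 imposes f)
β0 stroke at J1  (1-jn J1 has f-setter on 4)
β2 stroke at J1  (common-f at J1 fixed by 4)
β3 stroke at I1  (I1 integral (f out))
β1 stroke at J2  (only one effort-in slot at J2)

b0 stroke→J1
b1 stroke→J2
b2 stroke→J1
b3 stroke→I1
b4 stroke→Sf1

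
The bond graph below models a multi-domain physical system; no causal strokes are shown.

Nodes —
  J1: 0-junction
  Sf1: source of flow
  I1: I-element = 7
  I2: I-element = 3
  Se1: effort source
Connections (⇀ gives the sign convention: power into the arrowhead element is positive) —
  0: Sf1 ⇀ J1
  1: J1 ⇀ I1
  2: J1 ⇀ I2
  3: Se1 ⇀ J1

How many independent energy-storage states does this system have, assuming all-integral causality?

2  (I1, I2 all integral)

#0 →Sf1  (Sf1 (Sf) sets flow on bond)
#3 →J1  (source Se1 imposes e)
#1 →I1  (common-e at J1 fixed by 3)
#2 →I2  (J1 effort already set via bond 3)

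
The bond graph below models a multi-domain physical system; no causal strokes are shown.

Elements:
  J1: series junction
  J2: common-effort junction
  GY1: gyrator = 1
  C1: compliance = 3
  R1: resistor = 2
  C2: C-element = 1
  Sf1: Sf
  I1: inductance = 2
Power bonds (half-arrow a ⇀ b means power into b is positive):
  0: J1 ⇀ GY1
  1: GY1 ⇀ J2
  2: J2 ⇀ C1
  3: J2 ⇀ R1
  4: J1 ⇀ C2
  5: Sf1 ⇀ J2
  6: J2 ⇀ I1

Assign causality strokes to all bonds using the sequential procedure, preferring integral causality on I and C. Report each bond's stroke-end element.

β0 stroke at GY1
β1 stroke at GY1
β2 stroke at J2
β3 stroke at R1
β4 stroke at J1
β5 stroke at Sf1
β6 stroke at I1

β5 stroke→Sf1  (Sf1: flow source, stroke at near end)
β2 stroke→J2  (C1: C, integral causality)
β1 stroke→GY1  (J2 effort already set via bond 2)
β3 stroke→R1  (J2: bond 2 brought effort, rest push out)
β6 stroke→I1  (J2: bond 2 brought effort, rest push out)
β0 stroke→GY1  (GY1 both-in/both-out from 1)
β4 stroke→J1  (1-jn J1 has f-setter on 0)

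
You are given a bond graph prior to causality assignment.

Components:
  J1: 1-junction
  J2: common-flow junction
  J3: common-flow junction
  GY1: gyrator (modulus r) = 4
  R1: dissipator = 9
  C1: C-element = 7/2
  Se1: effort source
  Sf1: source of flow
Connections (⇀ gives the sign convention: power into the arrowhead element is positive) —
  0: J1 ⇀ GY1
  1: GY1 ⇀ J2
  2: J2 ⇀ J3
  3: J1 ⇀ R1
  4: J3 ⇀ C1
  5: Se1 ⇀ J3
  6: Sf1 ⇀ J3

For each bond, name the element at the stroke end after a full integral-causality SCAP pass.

β5 stroke→J3  (Se1 (Se) sets effort on bond)
β6 stroke→Sf1  (Sf1 fixes flow; stroke at Sf1)
β2 stroke→J3  (1-jn J3 has f-setter on 6)
β4 stroke→J3  (common-f at J3 fixed by 6)
β1 stroke→J2  (common-f at J2 fixed by 2)
β0 stroke→J1  (GY1: gyrator matches bond 1)
β3 stroke→R1  (J1: last free bond brings flow in)

β0 →J1
β1 →J2
β2 →J3
β3 →R1
β4 →J3
β5 →J3
β6 →Sf1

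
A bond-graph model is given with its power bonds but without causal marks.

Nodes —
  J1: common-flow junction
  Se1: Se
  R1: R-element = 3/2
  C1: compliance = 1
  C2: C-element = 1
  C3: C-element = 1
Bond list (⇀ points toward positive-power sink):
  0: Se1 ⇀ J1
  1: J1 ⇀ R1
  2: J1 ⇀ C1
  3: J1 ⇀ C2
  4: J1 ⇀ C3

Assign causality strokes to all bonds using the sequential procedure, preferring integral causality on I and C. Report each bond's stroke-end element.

b0 |J1  (Se1: effort source, stroke at far end)
b2 |J1  (C1: C, integral causality)
b3 |J1  (prefer integral on C2)
b4 |J1  (prefer integral on C3)
b1 |R1  (closing 1-jn rule on J1)

#0 →J1
#1 →R1
#2 →J1
#3 →J1
#4 →J1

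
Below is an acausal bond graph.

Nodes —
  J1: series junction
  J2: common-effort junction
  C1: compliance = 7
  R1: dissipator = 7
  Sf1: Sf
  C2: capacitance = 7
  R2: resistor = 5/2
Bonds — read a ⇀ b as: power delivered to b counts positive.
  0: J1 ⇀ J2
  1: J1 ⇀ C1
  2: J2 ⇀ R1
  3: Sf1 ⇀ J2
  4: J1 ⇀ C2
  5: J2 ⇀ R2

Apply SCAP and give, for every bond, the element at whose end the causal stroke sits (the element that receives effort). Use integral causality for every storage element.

bond 0 stroke at J2
bond 1 stroke at J1
bond 2 stroke at R1
bond 3 stroke at Sf1
bond 4 stroke at J1
bond 5 stroke at R2

b3 |Sf1  (Sf1: flow source, stroke at near end)
b1 |J1  (C1 outputs effort q/C1)
b4 |J1  (prefer integral on C2)
b0 |J2  (J1 needs exactly one f-in)
b2 |R1  (J2 effort already set via bond 0)
b5 |R2  (common-e at J2 fixed by 0)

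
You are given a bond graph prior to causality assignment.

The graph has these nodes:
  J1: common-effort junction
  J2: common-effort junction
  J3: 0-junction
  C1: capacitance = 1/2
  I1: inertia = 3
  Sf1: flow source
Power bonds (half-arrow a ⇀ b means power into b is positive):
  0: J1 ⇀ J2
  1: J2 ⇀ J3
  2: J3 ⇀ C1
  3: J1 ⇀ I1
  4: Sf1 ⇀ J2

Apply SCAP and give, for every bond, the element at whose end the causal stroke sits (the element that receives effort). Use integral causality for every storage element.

#0 stroke at J1
#1 stroke at J2
#2 stroke at J3
#3 stroke at I1
#4 stroke at Sf1

bond 4 stroke→Sf1  (Sf1 fixes flow; stroke at Sf1)
bond 2 stroke→J3  (C1: C, integral causality)
bond 1 stroke→J2  (J3 effort already set via bond 2)
bond 0 stroke→J1  (J2: bond 1 brought effort, rest push out)
bond 3 stroke→I1  (J1 effort already set via bond 0)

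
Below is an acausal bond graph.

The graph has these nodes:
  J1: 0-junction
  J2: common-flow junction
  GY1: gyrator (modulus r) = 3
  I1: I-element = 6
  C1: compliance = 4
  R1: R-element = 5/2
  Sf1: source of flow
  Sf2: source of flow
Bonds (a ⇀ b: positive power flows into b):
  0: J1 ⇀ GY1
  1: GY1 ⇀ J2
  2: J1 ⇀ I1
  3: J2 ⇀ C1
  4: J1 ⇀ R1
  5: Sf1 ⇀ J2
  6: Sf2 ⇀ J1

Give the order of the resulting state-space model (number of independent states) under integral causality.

2  (C1, I1 all integral)

b5 |Sf1  (Sf1 fixes flow; stroke at Sf1)
b6 |Sf2  (Sf2 (Sf) sets flow on bond)
b1 |J2  (J2 flow already set via bond 5)
b3 |J2  (1-jn J2 has f-setter on 5)
b0 |J1  (through GY1, causality inverts; strokes same side of GY1)
b2 |I1  (J1 effort already set via bond 0)
b4 |R1  (J1: bond 0 brought effort, rest push out)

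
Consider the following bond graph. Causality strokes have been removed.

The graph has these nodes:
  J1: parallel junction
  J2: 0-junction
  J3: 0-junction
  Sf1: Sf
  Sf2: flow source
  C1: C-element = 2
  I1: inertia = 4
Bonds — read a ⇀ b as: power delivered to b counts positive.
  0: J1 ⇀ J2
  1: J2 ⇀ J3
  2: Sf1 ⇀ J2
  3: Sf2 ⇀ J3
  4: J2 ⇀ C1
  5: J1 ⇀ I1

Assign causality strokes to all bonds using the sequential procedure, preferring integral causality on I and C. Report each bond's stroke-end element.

b2 →Sf1  (Sf1: flow source, stroke at near end)
b3 →Sf2  (Sf2 (Sf) sets flow on bond)
b1 →J3  (J3 needs exactly one e-in)
b4 →J2  (C1: C, integral causality)
b0 →J1  (J2 effort already set via bond 4)
b5 →I1  (common-e at J1 fixed by 0)

b0 stroke→J1
b1 stroke→J3
b2 stroke→Sf1
b3 stroke→Sf2
b4 stroke→J2
b5 stroke→I1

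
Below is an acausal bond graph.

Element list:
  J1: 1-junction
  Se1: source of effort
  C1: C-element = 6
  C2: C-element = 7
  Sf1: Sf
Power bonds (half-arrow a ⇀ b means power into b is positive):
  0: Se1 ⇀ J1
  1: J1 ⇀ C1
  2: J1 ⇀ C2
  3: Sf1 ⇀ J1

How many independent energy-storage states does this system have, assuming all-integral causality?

2  (C1, C2 all integral)

bond 0 →J1  (Se1 (Se) sets effort on bond)
bond 3 →Sf1  (source Sf1 imposes f)
bond 1 →J1  (1-jn J1 has f-setter on 3)
bond 2 →J1  (common-f at J1 fixed by 3)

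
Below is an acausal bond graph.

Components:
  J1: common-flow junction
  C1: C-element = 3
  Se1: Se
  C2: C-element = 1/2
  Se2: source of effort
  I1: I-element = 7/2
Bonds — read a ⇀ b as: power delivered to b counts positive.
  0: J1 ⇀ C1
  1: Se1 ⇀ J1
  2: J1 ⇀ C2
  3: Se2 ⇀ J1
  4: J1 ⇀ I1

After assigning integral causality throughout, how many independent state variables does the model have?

#1 stroke→J1  (Se1 fixes effort; stroke away)
#3 stroke→J1  (Se2 (Se) sets effort on bond)
#0 stroke→J1  (C1 integral (e out))
#2 stroke→J1  (prefer integral on C2)
#4 stroke→I1  (only one flow-in slot at J1)

3  (C1, C2, I1 all integral)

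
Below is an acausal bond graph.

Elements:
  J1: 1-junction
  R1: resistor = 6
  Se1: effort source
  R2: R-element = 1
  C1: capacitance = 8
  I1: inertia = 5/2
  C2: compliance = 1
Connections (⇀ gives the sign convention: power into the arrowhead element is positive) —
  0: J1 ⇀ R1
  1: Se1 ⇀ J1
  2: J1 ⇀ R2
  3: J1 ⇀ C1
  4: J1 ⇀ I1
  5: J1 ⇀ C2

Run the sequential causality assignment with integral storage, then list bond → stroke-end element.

b0 stroke→J1
b1 stroke→J1
b2 stroke→J1
b3 stroke→J1
b4 stroke→I1
b5 stroke→J1

β1 |J1  (source Se1 imposes e)
β3 |J1  (C1 integral (e out))
β4 |I1  (I1: I, integral causality)
β0 |J1  (common-f at J1 fixed by 4)
β2 |J1  (J1: bond 4 brought flow, rest push out)
β5 |J1  (J1: bond 4 brought flow, rest push out)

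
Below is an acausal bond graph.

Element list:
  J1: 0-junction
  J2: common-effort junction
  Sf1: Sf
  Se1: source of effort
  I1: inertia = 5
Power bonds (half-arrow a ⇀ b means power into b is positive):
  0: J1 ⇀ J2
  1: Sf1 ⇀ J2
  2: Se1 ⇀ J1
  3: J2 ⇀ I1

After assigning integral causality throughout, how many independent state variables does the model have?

b1 stroke→Sf1  (source Sf1 imposes f)
b2 stroke→J1  (Se1 fixes effort; stroke away)
b0 stroke→J2  (0-jn J1 has e-setter on 2)
b3 stroke→I1  (J2 effort already set via bond 0)

1  (I1 all integral)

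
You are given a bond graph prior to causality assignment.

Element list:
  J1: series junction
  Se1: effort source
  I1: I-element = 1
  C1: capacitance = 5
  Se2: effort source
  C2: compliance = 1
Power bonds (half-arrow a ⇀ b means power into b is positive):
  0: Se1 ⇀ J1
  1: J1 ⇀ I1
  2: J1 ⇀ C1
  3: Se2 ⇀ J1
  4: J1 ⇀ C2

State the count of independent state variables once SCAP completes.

b0 stroke→J1  (Se1 (Se) sets effort on bond)
b3 stroke→J1  (Se2: effort source, stroke at far end)
b1 stroke→I1  (I1 integral (f out))
b2 stroke→J1  (J1 flow already set via bond 1)
b4 stroke→J1  (J1: bond 1 brought flow, rest push out)

3  (C1, C2, I1 all integral)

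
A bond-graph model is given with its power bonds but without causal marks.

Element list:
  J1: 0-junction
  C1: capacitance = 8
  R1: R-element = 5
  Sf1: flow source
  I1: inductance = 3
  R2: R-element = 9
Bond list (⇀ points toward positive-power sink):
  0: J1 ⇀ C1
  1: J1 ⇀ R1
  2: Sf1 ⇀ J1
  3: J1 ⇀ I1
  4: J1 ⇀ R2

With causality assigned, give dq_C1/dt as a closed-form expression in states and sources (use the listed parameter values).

#2 |Sf1  (source Sf1 imposes f)
#0 |J1  (C1: C, integral causality)
#1 |R1  (J1: bond 0 brought effort, rest push out)
#3 |I1  (0-jn J1 has e-setter on 0)
#4 |R2  (J1: bond 0 brought effort, rest push out)

dq_C1/dt = F_Sf1 - p_I1/3 - 7*q_C1/180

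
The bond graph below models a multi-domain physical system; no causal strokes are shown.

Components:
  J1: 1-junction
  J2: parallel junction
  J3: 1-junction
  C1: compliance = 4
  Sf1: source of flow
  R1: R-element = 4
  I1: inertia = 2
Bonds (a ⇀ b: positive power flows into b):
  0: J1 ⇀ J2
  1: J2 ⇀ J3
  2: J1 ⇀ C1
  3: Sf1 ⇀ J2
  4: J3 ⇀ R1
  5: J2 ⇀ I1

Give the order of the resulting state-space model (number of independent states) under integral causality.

#3 stroke at Sf1  (source Sf1 imposes f)
#2 stroke at J1  (C1: C, integral causality)
#0 stroke at J2  (closing 1-jn rule on J1)
#1 stroke at J3  (J2 effort already set via bond 0)
#5 stroke at I1  (J2 effort already set via bond 0)
#4 stroke at R1  (J3 needs exactly one f-in)

2  (C1, I1 all integral)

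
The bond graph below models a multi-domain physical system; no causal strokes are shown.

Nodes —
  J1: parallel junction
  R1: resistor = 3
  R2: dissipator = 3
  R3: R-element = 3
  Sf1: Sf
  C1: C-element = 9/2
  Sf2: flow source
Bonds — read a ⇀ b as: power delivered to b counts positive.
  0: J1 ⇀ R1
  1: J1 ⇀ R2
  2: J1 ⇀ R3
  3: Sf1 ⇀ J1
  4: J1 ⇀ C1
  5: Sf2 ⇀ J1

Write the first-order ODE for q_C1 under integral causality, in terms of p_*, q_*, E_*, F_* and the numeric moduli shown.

β3 stroke at Sf1  (source Sf1 imposes f)
β5 stroke at Sf2  (Sf2: flow source, stroke at near end)
β4 stroke at J1  (C1 integral (e out))
β0 stroke at R1  (common-e at J1 fixed by 4)
β1 stroke at R2  (J1: bond 4 brought effort, rest push out)
β2 stroke at R3  (J1: bond 4 brought effort, rest push out)

dq_C1/dt = F_Sf1 + F_Sf2 - 2*q_C1/9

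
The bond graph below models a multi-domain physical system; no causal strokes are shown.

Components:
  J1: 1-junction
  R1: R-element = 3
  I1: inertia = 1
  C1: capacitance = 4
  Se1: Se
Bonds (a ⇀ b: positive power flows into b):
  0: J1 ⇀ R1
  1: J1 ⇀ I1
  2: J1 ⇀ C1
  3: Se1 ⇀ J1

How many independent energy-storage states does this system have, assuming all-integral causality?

2  (C1, I1 all integral)

bond 3 stroke at J1  (Se1 fixes effort; stroke away)
bond 1 stroke at I1  (I1 outputs flow p/I1)
bond 0 stroke at J1  (J1 flow already set via bond 1)
bond 2 stroke at J1  (J1: bond 1 brought flow, rest push out)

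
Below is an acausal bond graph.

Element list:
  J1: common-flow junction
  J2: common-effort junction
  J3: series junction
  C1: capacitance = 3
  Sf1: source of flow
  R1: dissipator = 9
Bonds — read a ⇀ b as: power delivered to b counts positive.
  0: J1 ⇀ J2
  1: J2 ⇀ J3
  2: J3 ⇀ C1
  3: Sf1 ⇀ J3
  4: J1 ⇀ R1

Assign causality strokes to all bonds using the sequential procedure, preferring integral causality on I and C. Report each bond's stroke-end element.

b3 |Sf1  (source Sf1 imposes f)
b1 |J3  (1-jn J3 has f-setter on 3)
b2 |J3  (1-jn J3 has f-setter on 3)
b0 |J2  (J2: last free bond brings effort in)
b4 |J1  (common-f at J1 fixed by 0)

β0 stroke at J2
β1 stroke at J3
β2 stroke at J3
β3 stroke at Sf1
β4 stroke at J1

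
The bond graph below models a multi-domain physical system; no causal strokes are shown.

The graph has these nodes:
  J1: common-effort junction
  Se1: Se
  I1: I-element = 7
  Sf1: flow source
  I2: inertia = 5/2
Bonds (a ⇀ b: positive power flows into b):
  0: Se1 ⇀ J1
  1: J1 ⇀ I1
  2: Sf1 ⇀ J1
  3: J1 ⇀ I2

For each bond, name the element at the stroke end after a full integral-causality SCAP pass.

#0 stroke at J1  (Se1 (Se) sets effort on bond)
#2 stroke at Sf1  (Sf1 fixes flow; stroke at Sf1)
#1 stroke at I1  (J1: bond 0 brought effort, rest push out)
#3 stroke at I2  (0-jn J1 has e-setter on 0)

b0 stroke at J1
b1 stroke at I1
b2 stroke at Sf1
b3 stroke at I2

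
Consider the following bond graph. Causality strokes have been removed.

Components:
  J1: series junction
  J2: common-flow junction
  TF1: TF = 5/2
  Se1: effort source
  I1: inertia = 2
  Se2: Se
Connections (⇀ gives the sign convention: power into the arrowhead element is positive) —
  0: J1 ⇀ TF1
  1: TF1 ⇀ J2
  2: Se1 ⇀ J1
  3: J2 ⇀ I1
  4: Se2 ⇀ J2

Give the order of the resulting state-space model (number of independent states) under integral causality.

1  (I1 all integral)

b2 →J1  (Se1: effort source, stroke at far end)
b4 →J2  (Se2 (Se) sets effort on bond)
b0 →TF1  (only one flow-in slot at J1)
b1 →J2  (TF1: transformer flips bond 0)
b3 →I1  (closing 1-jn rule on J2)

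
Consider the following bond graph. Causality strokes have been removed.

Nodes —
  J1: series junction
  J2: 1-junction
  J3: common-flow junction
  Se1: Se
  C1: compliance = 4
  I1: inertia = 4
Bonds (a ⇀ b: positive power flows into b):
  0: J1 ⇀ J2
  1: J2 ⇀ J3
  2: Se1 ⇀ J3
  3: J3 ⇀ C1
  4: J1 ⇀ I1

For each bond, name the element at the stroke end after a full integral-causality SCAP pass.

bond 0 stroke at J1
bond 1 stroke at J2
bond 2 stroke at J3
bond 3 stroke at J3
bond 4 stroke at I1

#2 stroke at J3  (Se1 fixes effort; stroke away)
#3 stroke at J3  (C1 outputs effort q/C1)
#1 stroke at J2  (only one flow-in slot at J3)
#0 stroke at J1  (only one flow-in slot at J2)
#4 stroke at I1  (closing 1-jn rule on J1)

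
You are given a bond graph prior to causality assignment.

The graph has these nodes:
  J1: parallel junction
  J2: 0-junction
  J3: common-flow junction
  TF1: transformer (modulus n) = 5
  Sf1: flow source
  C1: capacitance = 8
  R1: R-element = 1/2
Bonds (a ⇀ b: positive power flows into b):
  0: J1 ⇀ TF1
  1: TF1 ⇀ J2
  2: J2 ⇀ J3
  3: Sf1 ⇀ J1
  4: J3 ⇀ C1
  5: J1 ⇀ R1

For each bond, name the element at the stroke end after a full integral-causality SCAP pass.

bond 3 |Sf1  (Sf1 (Sf) sets flow on bond)
bond 4 |J3  (C1 integral (e out))
bond 2 |J2  (only one flow-in slot at J3)
bond 1 |TF1  (0-jn J2 has e-setter on 2)
bond 0 |J1  (TF TF1: opposite of bond 1)
bond 5 |R1  (J1: bond 0 brought effort, rest push out)

#0 stroke→J1
#1 stroke→TF1
#2 stroke→J2
#3 stroke→Sf1
#4 stroke→J3
#5 stroke→R1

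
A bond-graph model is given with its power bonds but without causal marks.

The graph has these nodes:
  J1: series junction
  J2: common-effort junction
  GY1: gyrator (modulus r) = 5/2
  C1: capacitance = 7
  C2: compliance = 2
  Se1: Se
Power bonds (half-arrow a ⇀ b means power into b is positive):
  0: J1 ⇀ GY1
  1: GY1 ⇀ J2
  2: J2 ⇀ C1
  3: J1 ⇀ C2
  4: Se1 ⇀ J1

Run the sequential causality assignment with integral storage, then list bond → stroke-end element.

β0 stroke at GY1
β1 stroke at GY1
β2 stroke at J2
β3 stroke at J1
β4 stroke at J1

#4 |J1  (Se1 fixes effort; stroke away)
#2 |J2  (C1 integral (e out))
#1 |GY1  (0-jn J2 has e-setter on 2)
#0 |GY1  (GY1: gyrator matches bond 1)
#3 |J1  (J1 flow already set via bond 0)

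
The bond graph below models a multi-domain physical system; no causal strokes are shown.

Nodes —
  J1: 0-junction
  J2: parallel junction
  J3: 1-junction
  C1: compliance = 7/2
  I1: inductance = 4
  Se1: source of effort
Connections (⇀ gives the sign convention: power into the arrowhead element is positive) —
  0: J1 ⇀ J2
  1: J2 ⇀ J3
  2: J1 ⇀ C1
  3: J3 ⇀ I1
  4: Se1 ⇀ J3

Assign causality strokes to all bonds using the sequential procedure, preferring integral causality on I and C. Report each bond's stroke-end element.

#4 |J3  (source Se1 imposes e)
#2 |J1  (C1 outputs effort q/C1)
#0 |J2  (J1: bond 2 brought effort, rest push out)
#1 |J3  (J2 effort already set via bond 0)
#3 |I1  (closing 1-jn rule on J3)

b0 stroke at J2
b1 stroke at J3
b2 stroke at J1
b3 stroke at I1
b4 stroke at J3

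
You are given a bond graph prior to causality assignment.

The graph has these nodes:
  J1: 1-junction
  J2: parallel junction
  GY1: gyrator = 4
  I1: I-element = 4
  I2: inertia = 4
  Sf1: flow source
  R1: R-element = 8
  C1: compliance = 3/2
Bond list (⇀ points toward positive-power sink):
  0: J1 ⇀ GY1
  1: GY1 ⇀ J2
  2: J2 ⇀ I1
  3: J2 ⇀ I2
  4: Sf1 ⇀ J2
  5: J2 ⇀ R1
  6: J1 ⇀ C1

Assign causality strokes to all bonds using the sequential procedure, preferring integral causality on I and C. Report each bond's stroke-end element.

bond 0 stroke→GY1
bond 1 stroke→GY1
bond 2 stroke→I1
bond 3 stroke→I2
bond 4 stroke→Sf1
bond 5 stroke→J2
bond 6 stroke→J1

β4 |Sf1  (source Sf1 imposes f)
β2 |I1  (I1 outputs flow p/I1)
β3 |I2  (prefer integral on I2)
β6 |J1  (C1: C, integral causality)
β0 |GY1  (J1: last free bond brings flow in)
β1 |GY1  (GY1: gyrator matches bond 0)
β5 |J2  (J2 needs exactly one e-in)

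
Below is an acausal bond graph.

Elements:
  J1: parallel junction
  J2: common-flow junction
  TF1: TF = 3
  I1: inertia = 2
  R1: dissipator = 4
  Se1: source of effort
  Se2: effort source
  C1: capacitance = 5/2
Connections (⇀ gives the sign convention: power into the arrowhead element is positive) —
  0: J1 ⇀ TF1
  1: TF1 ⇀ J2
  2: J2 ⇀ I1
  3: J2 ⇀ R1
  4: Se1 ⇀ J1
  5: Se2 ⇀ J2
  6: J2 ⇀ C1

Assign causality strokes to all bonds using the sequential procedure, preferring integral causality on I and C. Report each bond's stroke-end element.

#4 |J1  (Se1: effort source, stroke at far end)
#5 |J2  (Se2 (Se) sets effort on bond)
#0 |TF1  (J1: bond 4 brought effort, rest push out)
#1 |J2  (TF1 one-in-one-out from 0)
#2 |I1  (prefer integral on I1)
#3 |J2  (1-jn J2 has f-setter on 2)
#6 |J2  (common-f at J2 fixed by 2)

β0 |TF1
β1 |J2
β2 |I1
β3 |J2
β4 |J1
β5 |J2
β6 |J2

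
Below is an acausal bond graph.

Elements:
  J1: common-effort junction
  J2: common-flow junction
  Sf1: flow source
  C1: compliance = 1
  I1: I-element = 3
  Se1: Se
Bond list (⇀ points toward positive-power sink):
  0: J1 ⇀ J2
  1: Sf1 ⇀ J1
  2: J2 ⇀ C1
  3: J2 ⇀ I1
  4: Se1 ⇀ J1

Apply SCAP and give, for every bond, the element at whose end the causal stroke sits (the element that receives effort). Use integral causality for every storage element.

b0 stroke at J2
b1 stroke at Sf1
b2 stroke at J2
b3 stroke at I1
b4 stroke at J1

bond 1 stroke at Sf1  (Sf1 fixes flow; stroke at Sf1)
bond 4 stroke at J1  (Se1: effort source, stroke at far end)
bond 0 stroke at J2  (common-e at J1 fixed by 4)
bond 2 stroke at J2  (prefer integral on C1)
bond 3 stroke at I1  (J2: last free bond brings flow in)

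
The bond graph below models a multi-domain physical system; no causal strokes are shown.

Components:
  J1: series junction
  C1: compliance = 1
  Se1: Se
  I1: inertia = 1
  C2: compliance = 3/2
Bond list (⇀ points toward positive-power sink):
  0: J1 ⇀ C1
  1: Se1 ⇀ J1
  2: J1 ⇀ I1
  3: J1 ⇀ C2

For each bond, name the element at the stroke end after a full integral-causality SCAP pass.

b1 |J1  (Se1 fixes effort; stroke away)
b0 |J1  (C1 integral (e out))
b2 |I1  (I1 integral (f out))
b3 |J1  (1-jn J1 has f-setter on 2)

#0 →J1
#1 →J1
#2 →I1
#3 →J1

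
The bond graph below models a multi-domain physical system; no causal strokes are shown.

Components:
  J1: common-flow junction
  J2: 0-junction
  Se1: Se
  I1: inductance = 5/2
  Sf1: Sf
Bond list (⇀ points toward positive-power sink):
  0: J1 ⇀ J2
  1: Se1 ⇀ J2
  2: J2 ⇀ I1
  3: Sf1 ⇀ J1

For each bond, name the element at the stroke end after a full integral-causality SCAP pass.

bond 1 →J2  (Se1 (Se) sets effort on bond)
bond 3 →Sf1  (Sf1 (Sf) sets flow on bond)
bond 0 →J1  (J1 flow already set via bond 3)
bond 2 →I1  (J2: bond 1 brought effort, rest push out)

bond 0 stroke→J1
bond 1 stroke→J2
bond 2 stroke→I1
bond 3 stroke→Sf1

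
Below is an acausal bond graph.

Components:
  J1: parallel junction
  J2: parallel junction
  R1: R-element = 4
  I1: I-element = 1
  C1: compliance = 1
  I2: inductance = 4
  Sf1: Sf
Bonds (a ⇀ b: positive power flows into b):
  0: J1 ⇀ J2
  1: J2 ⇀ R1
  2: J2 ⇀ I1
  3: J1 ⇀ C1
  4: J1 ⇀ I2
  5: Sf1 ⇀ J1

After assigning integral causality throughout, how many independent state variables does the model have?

3  (C1, I1, I2 all integral)

#5 →Sf1  (Sf1 (Sf) sets flow on bond)
#2 →I1  (I1 outputs flow p/I1)
#3 →J1  (C1 outputs effort q/C1)
#0 →J2  (0-jn J1 has e-setter on 3)
#4 →I2  (J1 effort already set via bond 3)
#1 →R1  (0-jn J2 has e-setter on 0)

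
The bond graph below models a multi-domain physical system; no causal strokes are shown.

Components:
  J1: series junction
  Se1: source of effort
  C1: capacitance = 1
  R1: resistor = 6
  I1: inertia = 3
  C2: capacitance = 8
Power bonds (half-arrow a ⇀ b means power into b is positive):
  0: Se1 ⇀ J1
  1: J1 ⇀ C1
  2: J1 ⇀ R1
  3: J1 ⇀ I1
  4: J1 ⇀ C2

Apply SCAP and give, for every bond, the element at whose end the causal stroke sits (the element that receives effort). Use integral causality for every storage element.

#0 |J1
#1 |J1
#2 |J1
#3 |I1
#4 |J1

#0 →J1  (Se1: effort source, stroke at far end)
#1 →J1  (C1 integral (e out))
#3 →I1  (I1 outputs flow p/I1)
#2 →J1  (1-jn J1 has f-setter on 3)
#4 →J1  (1-jn J1 has f-setter on 3)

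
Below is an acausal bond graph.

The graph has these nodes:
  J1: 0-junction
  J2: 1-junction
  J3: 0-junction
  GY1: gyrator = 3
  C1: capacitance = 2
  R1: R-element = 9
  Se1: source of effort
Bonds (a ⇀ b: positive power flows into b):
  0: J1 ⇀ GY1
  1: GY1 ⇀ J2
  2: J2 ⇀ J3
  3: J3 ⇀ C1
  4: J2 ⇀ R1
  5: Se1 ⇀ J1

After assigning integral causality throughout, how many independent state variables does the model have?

β5 →J1  (source Se1 imposes e)
β0 →GY1  (0-jn J1 has e-setter on 5)
β1 →GY1  (through GY1, causality inverts; strokes same side of GY1)
β2 →J2  (1-jn J2 has f-setter on 1)
β4 →J2  (common-f at J2 fixed by 1)
β3 →J3  (J3 needs exactly one e-in)

1  (C1 all integral)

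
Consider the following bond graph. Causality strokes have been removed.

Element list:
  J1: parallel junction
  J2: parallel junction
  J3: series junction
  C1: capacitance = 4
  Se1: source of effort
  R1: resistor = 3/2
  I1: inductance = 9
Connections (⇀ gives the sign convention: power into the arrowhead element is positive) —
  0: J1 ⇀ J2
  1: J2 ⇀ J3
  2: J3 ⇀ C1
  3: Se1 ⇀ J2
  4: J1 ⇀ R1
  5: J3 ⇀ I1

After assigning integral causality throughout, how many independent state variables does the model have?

#3 stroke→J2  (Se1 (Se) sets effort on bond)
#0 stroke→J1  (J2 effort already set via bond 3)
#1 stroke→J3  (J2: bond 3 brought effort, rest push out)
#4 stroke→R1  (J1 effort already set via bond 0)
#2 stroke→J3  (C1: C, integral causality)
#5 stroke→I1  (only one flow-in slot at J3)

2  (C1, I1 all integral)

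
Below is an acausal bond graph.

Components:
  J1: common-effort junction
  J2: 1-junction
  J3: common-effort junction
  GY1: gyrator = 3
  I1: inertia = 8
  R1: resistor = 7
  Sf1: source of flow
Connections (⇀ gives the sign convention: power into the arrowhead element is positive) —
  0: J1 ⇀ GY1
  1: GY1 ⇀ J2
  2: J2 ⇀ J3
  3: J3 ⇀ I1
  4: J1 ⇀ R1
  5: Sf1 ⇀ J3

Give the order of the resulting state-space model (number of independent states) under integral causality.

β5 stroke at Sf1  (Sf1 fixes flow; stroke at Sf1)
β3 stroke at I1  (I1 integral (f out))
β2 stroke at J3  (only one effort-in slot at J3)
β1 stroke at J2  (1-jn J2 has f-setter on 2)
β0 stroke at J1  (GY1 both-in/both-out from 1)
β4 stroke at R1  (J1: bond 0 brought effort, rest push out)

1  (I1 all integral)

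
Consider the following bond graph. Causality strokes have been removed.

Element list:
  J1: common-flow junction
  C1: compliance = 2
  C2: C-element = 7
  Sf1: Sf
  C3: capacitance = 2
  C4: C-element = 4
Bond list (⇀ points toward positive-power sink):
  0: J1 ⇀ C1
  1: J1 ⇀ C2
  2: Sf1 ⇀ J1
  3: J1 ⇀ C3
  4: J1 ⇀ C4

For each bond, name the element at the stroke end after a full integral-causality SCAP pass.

#0 →J1
#1 →J1
#2 →Sf1
#3 →J1
#4 →J1

#2 stroke at Sf1  (Sf1 (Sf) sets flow on bond)
#0 stroke at J1  (J1 flow already set via bond 2)
#1 stroke at J1  (1-jn J1 has f-setter on 2)
#3 stroke at J1  (J1 flow already set via bond 2)
#4 stroke at J1  (J1 flow already set via bond 2)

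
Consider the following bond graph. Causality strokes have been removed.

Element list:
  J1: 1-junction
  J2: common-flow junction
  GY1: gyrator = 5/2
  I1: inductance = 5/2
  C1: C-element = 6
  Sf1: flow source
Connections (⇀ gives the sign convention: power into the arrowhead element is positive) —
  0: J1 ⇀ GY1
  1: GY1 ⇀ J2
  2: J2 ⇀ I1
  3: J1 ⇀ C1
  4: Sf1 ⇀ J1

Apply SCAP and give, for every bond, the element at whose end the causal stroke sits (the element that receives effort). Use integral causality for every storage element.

bond 4 stroke at Sf1  (source Sf1 imposes f)
bond 0 stroke at J1  (J1: bond 4 brought flow, rest push out)
bond 3 stroke at J1  (J1 flow already set via bond 4)
bond 1 stroke at J2  (through GY1, causality inverts; strokes same side of GY1)
bond 2 stroke at I1  (J2 needs exactly one f-in)

β0 →J1
β1 →J2
β2 →I1
β3 →J1
β4 →Sf1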